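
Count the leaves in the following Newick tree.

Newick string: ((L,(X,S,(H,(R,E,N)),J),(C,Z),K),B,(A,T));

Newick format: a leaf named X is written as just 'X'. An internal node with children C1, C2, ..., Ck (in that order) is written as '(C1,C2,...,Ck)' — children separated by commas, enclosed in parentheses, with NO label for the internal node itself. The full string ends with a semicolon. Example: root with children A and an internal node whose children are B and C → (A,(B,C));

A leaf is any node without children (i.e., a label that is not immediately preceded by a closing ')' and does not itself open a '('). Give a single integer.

Newick: ((L,(X,S,(H,(R,E,N)),J),(C,Z),K),B,(A,T));
Scan left-to-right; a leaf is any maximal label run not followed by '(':
  pos 2: leaf 'L' → count = 1
  pos 5: leaf 'X' → count = 2
  pos 7: leaf 'S' → count = 3
  pos 10: leaf 'H' → count = 4
  pos 13: leaf 'R' → count = 5
  pos 15: leaf 'E' → count = 6
  pos 17: leaf 'N' → count = 7
  pos 21: leaf 'J' → count = 8
  pos 25: leaf 'C' → count = 9
  pos 27: leaf 'Z' → count = 10
  pos 30: leaf 'K' → count = 11
  pos 33: leaf 'B' → count = 12
  pos 36: leaf 'A' → count = 13
  pos 38: leaf 'T' → count = 14
Total leaves: 14

Answer: 14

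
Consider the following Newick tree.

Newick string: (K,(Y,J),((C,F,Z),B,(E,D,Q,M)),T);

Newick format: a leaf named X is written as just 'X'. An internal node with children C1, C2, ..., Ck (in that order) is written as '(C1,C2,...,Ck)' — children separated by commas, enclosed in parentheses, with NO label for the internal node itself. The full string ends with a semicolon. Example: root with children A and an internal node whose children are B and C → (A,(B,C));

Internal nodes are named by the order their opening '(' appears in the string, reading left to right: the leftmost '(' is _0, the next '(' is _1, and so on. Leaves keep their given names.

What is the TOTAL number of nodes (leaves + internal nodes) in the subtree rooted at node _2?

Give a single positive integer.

Answer: 11

Derivation:
Newick: (K,(Y,J),((C,F,Z),B,(E,D,Q,M)),T);
Locate _2: it is the '(' at position 9 (the 3rd '(' reading left to right).
Query: subtree rooted at _2
_2: subtree_size = 1 + 10
  _3: subtree_size = 1 + 3
    C: subtree_size = 1 + 0
    F: subtree_size = 1 + 0
    Z: subtree_size = 1 + 0
  B: subtree_size = 1 + 0
  _4: subtree_size = 1 + 4
    E: subtree_size = 1 + 0
    D: subtree_size = 1 + 0
    Q: subtree_size = 1 + 0
    M: subtree_size = 1 + 0
Total subtree size of _2: 11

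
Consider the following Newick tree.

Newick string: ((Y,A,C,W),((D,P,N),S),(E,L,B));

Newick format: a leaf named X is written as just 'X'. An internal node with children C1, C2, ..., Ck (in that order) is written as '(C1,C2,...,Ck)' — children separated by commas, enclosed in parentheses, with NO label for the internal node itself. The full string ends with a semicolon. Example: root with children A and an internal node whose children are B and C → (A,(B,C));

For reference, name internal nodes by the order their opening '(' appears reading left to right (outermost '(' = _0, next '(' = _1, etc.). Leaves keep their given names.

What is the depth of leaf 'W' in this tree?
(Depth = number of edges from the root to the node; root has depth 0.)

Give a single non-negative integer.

Answer: 2

Derivation:
Newick: ((Y,A,C,W),((D,P,N),S),(E,L,B));
Naming internals by '(' encounter order: outermost '(' = _0, next = _1, ...
Query node: W
Path from root: _0 -> _1 -> W
Depth of W: 2 (number of edges from root)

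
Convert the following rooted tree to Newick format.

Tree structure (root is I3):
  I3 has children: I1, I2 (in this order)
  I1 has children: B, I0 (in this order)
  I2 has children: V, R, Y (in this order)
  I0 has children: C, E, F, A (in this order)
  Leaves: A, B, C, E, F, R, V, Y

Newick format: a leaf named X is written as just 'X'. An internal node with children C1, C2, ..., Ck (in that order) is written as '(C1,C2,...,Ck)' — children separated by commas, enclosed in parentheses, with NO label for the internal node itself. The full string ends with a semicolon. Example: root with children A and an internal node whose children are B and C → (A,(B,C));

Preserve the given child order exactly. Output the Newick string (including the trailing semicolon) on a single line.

Answer: ((B,(C,E,F,A)),(V,R,Y));

Derivation:
internal I3 with children ['I1', 'I2']
  internal I1 with children ['B', 'I0']
    leaf 'B' → 'B'
    internal I0 with children ['C', 'E', 'F', 'A']
      leaf 'C' → 'C'
      leaf 'E' → 'E'
      leaf 'F' → 'F'
      leaf 'A' → 'A'
    → '(C,E,F,A)'
  → '(B,(C,E,F,A))'
  internal I2 with children ['V', 'R', 'Y']
    leaf 'V' → 'V'
    leaf 'R' → 'R'
    leaf 'Y' → 'Y'
  → '(V,R,Y)'
→ '((B,(C,E,F,A)),(V,R,Y))'
Final: ((B,(C,E,F,A)),(V,R,Y));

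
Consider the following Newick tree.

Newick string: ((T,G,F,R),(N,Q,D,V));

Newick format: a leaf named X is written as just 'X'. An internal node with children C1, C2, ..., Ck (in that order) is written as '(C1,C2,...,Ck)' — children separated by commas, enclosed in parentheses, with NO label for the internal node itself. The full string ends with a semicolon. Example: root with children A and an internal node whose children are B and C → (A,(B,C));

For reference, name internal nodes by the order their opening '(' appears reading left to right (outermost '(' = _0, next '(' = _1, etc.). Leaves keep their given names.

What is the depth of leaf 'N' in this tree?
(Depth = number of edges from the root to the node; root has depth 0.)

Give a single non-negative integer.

Newick: ((T,G,F,R),(N,Q,D,V));
Naming internals by '(' encounter order: outermost '(' = _0, next = _1, ...
Query node: N
Path from root: _0 -> _2 -> N
Depth of N: 2 (number of edges from root)

Answer: 2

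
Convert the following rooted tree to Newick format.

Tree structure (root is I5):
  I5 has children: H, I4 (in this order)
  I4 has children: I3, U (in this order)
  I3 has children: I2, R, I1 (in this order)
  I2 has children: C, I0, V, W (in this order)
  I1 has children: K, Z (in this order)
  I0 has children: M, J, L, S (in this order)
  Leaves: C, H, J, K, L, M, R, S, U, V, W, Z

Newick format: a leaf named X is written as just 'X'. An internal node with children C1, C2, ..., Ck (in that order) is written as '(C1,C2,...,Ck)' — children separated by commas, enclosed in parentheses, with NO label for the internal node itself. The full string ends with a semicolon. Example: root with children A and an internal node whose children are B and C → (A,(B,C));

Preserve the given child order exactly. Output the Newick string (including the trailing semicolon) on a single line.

internal I5 with children ['H', 'I4']
  leaf 'H' → 'H'
  internal I4 with children ['I3', 'U']
    internal I3 with children ['I2', 'R', 'I1']
      internal I2 with children ['C', 'I0', 'V', 'W']
        leaf 'C' → 'C'
        internal I0 with children ['M', 'J', 'L', 'S']
          leaf 'M' → 'M'
          leaf 'J' → 'J'
          leaf 'L' → 'L'
          leaf 'S' → 'S'
        → '(M,J,L,S)'
        leaf 'V' → 'V'
        leaf 'W' → 'W'
      → '(C,(M,J,L,S),V,W)'
      leaf 'R' → 'R'
      internal I1 with children ['K', 'Z']
        leaf 'K' → 'K'
        leaf 'Z' → 'Z'
      → '(K,Z)'
    → '((C,(M,J,L,S),V,W),R,(K,Z))'
    leaf 'U' → 'U'
  → '(((C,(M,J,L,S),V,W),R,(K,Z)),U)'
→ '(H,(((C,(M,J,L,S),V,W),R,(K,Z)),U))'
Final: (H,(((C,(M,J,L,S),V,W),R,(K,Z)),U));

Answer: (H,(((C,(M,J,L,S),V,W),R,(K,Z)),U));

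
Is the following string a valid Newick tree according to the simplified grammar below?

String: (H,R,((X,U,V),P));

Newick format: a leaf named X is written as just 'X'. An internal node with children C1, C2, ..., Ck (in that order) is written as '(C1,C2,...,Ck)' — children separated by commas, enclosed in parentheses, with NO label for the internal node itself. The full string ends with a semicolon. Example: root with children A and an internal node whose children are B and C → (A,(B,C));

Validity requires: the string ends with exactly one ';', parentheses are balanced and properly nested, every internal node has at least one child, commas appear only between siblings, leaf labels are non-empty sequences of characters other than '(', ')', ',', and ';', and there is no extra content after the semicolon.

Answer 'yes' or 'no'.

Answer: yes

Derivation:
Input: (H,R,((X,U,V),P));
Paren balance: 3 '(' vs 3 ')' OK
Ends with single ';': True
Full parse: OK
Valid: True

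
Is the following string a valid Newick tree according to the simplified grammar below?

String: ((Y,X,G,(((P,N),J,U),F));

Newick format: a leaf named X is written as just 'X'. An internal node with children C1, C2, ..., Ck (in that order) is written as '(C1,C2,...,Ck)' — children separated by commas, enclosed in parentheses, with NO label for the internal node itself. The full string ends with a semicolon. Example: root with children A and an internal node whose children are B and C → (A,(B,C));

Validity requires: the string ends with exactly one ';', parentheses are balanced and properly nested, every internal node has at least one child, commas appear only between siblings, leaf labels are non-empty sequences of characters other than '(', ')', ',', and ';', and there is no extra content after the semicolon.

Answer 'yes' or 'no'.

Answer: no

Derivation:
Input: ((Y,X,G,(((P,N),J,U),F));
Paren balance: 5 '(' vs 4 ')' MISMATCH
Ends with single ';': True
Full parse: FAILS (expected , or ) at pos 24)
Valid: False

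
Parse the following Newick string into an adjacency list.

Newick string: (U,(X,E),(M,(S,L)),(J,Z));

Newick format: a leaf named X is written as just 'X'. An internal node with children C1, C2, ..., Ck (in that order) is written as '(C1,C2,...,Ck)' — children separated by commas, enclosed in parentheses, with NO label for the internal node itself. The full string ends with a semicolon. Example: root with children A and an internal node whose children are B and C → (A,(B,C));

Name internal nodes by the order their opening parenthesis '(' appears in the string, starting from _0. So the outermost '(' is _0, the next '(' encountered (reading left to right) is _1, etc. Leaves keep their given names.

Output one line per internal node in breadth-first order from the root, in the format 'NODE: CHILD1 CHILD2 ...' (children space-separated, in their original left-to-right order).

Answer: _0: U _1 _2 _4
_1: X E
_2: M _3
_4: J Z
_3: S L

Derivation:
Input: (U,(X,E),(M,(S,L)),(J,Z));
Scanning left-to-right, naming '(' by encounter order:
  pos 0: '(' -> open internal node _0 (depth 1)
  pos 3: '(' -> open internal node _1 (depth 2)
  pos 7: ')' -> close internal node _1 (now at depth 1)
  pos 9: '(' -> open internal node _2 (depth 2)
  pos 12: '(' -> open internal node _3 (depth 3)
  pos 16: ')' -> close internal node _3 (now at depth 2)
  pos 17: ')' -> close internal node _2 (now at depth 1)
  pos 19: '(' -> open internal node _4 (depth 2)
  pos 23: ')' -> close internal node _4 (now at depth 1)
  pos 24: ')' -> close internal node _0 (now at depth 0)
Total internal nodes: 5
BFS adjacency from root:
  _0: U _1 _2 _4
  _1: X E
  _2: M _3
  _4: J Z
  _3: S L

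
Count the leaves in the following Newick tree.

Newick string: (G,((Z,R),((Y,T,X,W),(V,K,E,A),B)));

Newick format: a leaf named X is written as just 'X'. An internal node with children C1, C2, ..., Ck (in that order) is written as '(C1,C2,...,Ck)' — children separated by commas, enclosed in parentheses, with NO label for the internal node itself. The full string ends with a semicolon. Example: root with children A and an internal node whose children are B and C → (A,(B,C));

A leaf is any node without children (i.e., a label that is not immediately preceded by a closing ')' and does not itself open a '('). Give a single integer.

Newick: (G,((Z,R),((Y,T,X,W),(V,K,E,A),B)));
Scan left-to-right; a leaf is any maximal label run not followed by '(':
  pos 1: leaf 'G' → count = 1
  pos 5: leaf 'Z' → count = 2
  pos 7: leaf 'R' → count = 3
  pos 12: leaf 'Y' → count = 4
  pos 14: leaf 'T' → count = 5
  pos 16: leaf 'X' → count = 6
  pos 18: leaf 'W' → count = 7
  pos 22: leaf 'V' → count = 8
  pos 24: leaf 'K' → count = 9
  pos 26: leaf 'E' → count = 10
  pos 28: leaf 'A' → count = 11
  pos 31: leaf 'B' → count = 12
Total leaves: 12

Answer: 12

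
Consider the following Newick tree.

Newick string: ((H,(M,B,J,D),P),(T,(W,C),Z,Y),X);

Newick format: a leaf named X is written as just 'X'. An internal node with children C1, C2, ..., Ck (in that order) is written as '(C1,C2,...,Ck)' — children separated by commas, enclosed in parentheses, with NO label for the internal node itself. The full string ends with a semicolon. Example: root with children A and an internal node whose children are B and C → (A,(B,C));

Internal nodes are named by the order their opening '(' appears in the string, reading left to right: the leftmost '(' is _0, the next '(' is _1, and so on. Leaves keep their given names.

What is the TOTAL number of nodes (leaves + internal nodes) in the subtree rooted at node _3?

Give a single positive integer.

Answer: 7

Derivation:
Newick: ((H,(M,B,J,D),P),(T,(W,C),Z,Y),X);
Locate _3: it is the '(' at position 17 (the 4th '(' reading left to right).
Query: subtree rooted at _3
_3: subtree_size = 1 + 6
  T: subtree_size = 1 + 0
  _4: subtree_size = 1 + 2
    W: subtree_size = 1 + 0
    C: subtree_size = 1 + 0
  Z: subtree_size = 1 + 0
  Y: subtree_size = 1 + 0
Total subtree size of _3: 7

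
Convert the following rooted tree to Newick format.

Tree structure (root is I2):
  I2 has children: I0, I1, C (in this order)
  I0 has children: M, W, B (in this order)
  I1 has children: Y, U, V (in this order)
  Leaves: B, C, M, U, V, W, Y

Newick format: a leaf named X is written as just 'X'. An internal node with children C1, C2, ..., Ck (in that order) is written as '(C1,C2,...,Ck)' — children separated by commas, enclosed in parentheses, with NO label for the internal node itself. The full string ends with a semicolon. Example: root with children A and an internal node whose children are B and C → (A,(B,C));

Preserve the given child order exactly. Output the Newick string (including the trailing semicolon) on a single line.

Answer: ((M,W,B),(Y,U,V),C);

Derivation:
internal I2 with children ['I0', 'I1', 'C']
  internal I0 with children ['M', 'W', 'B']
    leaf 'M' → 'M'
    leaf 'W' → 'W'
    leaf 'B' → 'B'
  → '(M,W,B)'
  internal I1 with children ['Y', 'U', 'V']
    leaf 'Y' → 'Y'
    leaf 'U' → 'U'
    leaf 'V' → 'V'
  → '(Y,U,V)'
  leaf 'C' → 'C'
→ '((M,W,B),(Y,U,V),C)'
Final: ((M,W,B),(Y,U,V),C);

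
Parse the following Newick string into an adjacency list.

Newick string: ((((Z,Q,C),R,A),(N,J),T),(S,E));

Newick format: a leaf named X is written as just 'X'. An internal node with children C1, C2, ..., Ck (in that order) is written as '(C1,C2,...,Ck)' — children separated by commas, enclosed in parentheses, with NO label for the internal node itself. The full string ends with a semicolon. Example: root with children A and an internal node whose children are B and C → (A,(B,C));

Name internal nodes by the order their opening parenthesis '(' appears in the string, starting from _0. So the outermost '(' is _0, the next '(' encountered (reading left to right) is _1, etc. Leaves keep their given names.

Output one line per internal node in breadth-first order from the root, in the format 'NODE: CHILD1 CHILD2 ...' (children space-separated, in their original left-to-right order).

Answer: _0: _1 _5
_1: _2 _4 T
_5: S E
_2: _3 R A
_4: N J
_3: Z Q C

Derivation:
Input: ((((Z,Q,C),R,A),(N,J),T),(S,E));
Scanning left-to-right, naming '(' by encounter order:
  pos 0: '(' -> open internal node _0 (depth 1)
  pos 1: '(' -> open internal node _1 (depth 2)
  pos 2: '(' -> open internal node _2 (depth 3)
  pos 3: '(' -> open internal node _3 (depth 4)
  pos 9: ')' -> close internal node _3 (now at depth 3)
  pos 14: ')' -> close internal node _2 (now at depth 2)
  pos 16: '(' -> open internal node _4 (depth 3)
  pos 20: ')' -> close internal node _4 (now at depth 2)
  pos 23: ')' -> close internal node _1 (now at depth 1)
  pos 25: '(' -> open internal node _5 (depth 2)
  pos 29: ')' -> close internal node _5 (now at depth 1)
  pos 30: ')' -> close internal node _0 (now at depth 0)
Total internal nodes: 6
BFS adjacency from root:
  _0: _1 _5
  _1: _2 _4 T
  _5: S E
  _2: _3 R A
  _4: N J
  _3: Z Q C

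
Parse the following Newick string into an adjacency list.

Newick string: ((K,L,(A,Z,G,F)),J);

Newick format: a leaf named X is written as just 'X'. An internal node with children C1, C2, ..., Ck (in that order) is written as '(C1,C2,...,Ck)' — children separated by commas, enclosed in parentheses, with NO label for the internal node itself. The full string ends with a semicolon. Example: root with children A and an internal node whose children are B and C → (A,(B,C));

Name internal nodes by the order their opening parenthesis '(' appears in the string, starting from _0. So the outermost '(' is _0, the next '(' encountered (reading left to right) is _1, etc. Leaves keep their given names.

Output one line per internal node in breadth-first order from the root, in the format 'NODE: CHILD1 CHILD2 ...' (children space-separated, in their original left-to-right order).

Answer: _0: _1 J
_1: K L _2
_2: A Z G F

Derivation:
Input: ((K,L,(A,Z,G,F)),J);
Scanning left-to-right, naming '(' by encounter order:
  pos 0: '(' -> open internal node _0 (depth 1)
  pos 1: '(' -> open internal node _1 (depth 2)
  pos 6: '(' -> open internal node _2 (depth 3)
  pos 14: ')' -> close internal node _2 (now at depth 2)
  pos 15: ')' -> close internal node _1 (now at depth 1)
  pos 18: ')' -> close internal node _0 (now at depth 0)
Total internal nodes: 3
BFS adjacency from root:
  _0: _1 J
  _1: K L _2
  _2: A Z G F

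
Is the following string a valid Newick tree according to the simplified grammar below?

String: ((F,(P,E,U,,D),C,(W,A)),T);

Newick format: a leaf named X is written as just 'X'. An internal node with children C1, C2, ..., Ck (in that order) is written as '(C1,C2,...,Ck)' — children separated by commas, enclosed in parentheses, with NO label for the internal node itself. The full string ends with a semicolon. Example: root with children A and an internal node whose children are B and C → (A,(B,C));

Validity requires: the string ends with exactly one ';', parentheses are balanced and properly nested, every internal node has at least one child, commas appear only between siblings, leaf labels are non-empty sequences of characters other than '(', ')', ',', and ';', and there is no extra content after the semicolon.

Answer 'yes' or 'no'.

Answer: no

Derivation:
Input: ((F,(P,E,U,,D),C,(W,A)),T);
Paren balance: 4 '(' vs 4 ')' OK
Ends with single ';': True
Full parse: FAILS (empty leaf label at pos 11)
Valid: False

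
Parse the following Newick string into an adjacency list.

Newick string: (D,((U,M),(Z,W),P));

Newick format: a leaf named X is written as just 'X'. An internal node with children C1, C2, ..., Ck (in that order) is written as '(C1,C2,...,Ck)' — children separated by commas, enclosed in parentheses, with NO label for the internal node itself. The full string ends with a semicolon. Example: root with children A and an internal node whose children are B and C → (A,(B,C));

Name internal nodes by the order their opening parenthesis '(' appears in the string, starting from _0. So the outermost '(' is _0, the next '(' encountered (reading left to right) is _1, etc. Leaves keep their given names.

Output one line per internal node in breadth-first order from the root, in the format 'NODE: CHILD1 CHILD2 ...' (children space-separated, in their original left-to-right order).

Answer: _0: D _1
_1: _2 _3 P
_2: U M
_3: Z W

Derivation:
Input: (D,((U,M),(Z,W),P));
Scanning left-to-right, naming '(' by encounter order:
  pos 0: '(' -> open internal node _0 (depth 1)
  pos 3: '(' -> open internal node _1 (depth 2)
  pos 4: '(' -> open internal node _2 (depth 3)
  pos 8: ')' -> close internal node _2 (now at depth 2)
  pos 10: '(' -> open internal node _3 (depth 3)
  pos 14: ')' -> close internal node _3 (now at depth 2)
  pos 17: ')' -> close internal node _1 (now at depth 1)
  pos 18: ')' -> close internal node _0 (now at depth 0)
Total internal nodes: 4
BFS adjacency from root:
  _0: D _1
  _1: _2 _3 P
  _2: U M
  _3: Z W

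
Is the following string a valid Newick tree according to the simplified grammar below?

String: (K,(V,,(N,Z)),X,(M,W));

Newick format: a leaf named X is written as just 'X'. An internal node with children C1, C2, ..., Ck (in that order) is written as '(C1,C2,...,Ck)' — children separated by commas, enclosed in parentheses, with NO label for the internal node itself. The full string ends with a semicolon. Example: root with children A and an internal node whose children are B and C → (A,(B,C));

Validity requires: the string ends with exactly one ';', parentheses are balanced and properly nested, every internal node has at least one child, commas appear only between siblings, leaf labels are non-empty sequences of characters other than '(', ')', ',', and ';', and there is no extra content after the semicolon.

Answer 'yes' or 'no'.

Answer: no

Derivation:
Input: (K,(V,,(N,Z)),X,(M,W));
Paren balance: 4 '(' vs 4 ')' OK
Ends with single ';': True
Full parse: FAILS (empty leaf label at pos 6)
Valid: False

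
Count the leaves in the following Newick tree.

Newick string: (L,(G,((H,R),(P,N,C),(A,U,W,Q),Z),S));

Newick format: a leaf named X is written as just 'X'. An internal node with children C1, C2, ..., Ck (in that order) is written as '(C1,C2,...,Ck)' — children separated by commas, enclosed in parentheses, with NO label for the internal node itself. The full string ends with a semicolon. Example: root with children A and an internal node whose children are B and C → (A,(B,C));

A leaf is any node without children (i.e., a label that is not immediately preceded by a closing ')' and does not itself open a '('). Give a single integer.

Newick: (L,(G,((H,R),(P,N,C),(A,U,W,Q),Z),S));
Scan left-to-right; a leaf is any maximal label run not followed by '(':
  pos 1: leaf 'L' → count = 1
  pos 4: leaf 'G' → count = 2
  pos 8: leaf 'H' → count = 3
  pos 10: leaf 'R' → count = 4
  pos 14: leaf 'P' → count = 5
  pos 16: leaf 'N' → count = 6
  pos 18: leaf 'C' → count = 7
  pos 22: leaf 'A' → count = 8
  pos 24: leaf 'U' → count = 9
  pos 26: leaf 'W' → count = 10
  pos 28: leaf 'Q' → count = 11
  pos 31: leaf 'Z' → count = 12
  pos 34: leaf 'S' → count = 13
Total leaves: 13

Answer: 13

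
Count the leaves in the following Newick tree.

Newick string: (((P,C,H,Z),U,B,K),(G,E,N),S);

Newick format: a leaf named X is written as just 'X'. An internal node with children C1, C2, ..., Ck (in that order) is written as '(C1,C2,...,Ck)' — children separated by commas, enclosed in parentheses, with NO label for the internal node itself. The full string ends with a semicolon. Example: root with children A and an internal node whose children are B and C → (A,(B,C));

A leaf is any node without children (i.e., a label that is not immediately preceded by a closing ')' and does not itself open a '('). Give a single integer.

Answer: 11

Derivation:
Newick: (((P,C,H,Z),U,B,K),(G,E,N),S);
Scan left-to-right; a leaf is any maximal label run not followed by '(':
  pos 3: leaf 'P' → count = 1
  pos 5: leaf 'C' → count = 2
  pos 7: leaf 'H' → count = 3
  pos 9: leaf 'Z' → count = 4
  pos 12: leaf 'U' → count = 5
  pos 14: leaf 'B' → count = 6
  pos 16: leaf 'K' → count = 7
  pos 20: leaf 'G' → count = 8
  pos 22: leaf 'E' → count = 9
  pos 24: leaf 'N' → count = 10
  pos 27: leaf 'S' → count = 11
Total leaves: 11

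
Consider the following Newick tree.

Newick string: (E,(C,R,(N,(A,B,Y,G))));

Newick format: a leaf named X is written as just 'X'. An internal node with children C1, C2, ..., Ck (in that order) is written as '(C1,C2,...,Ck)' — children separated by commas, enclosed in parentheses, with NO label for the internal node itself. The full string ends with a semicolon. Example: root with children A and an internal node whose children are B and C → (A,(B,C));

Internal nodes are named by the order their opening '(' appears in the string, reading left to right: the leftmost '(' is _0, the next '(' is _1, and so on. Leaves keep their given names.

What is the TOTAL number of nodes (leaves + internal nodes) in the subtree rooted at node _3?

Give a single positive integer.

Newick: (E,(C,R,(N,(A,B,Y,G))));
Locate _3: it is the '(' at position 11 (the 4th '(' reading left to right).
Query: subtree rooted at _3
_3: subtree_size = 1 + 4
  A: subtree_size = 1 + 0
  B: subtree_size = 1 + 0
  Y: subtree_size = 1 + 0
  G: subtree_size = 1 + 0
Total subtree size of _3: 5

Answer: 5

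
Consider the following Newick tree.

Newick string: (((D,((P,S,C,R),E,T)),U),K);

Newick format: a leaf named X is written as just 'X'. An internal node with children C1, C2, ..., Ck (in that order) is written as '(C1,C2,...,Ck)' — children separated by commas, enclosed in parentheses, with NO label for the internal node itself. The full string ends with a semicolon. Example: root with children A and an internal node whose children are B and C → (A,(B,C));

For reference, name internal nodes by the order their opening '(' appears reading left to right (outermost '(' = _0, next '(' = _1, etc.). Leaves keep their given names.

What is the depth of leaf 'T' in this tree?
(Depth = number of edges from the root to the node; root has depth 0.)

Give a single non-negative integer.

Answer: 4

Derivation:
Newick: (((D,((P,S,C,R),E,T)),U),K);
Naming internals by '(' encounter order: outermost '(' = _0, next = _1, ...
Query node: T
Path from root: _0 -> _1 -> _2 -> _3 -> T
Depth of T: 4 (number of edges from root)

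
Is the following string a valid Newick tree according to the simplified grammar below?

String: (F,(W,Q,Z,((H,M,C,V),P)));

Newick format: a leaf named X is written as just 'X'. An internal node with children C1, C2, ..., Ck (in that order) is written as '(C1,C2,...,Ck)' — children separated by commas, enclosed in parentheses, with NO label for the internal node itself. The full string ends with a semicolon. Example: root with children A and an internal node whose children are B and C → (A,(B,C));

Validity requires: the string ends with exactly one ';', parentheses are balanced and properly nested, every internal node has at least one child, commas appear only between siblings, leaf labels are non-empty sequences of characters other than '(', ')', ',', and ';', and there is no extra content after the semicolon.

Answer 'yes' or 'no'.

Answer: yes

Derivation:
Input: (F,(W,Q,Z,((H,M,C,V),P)));
Paren balance: 4 '(' vs 4 ')' OK
Ends with single ';': True
Full parse: OK
Valid: True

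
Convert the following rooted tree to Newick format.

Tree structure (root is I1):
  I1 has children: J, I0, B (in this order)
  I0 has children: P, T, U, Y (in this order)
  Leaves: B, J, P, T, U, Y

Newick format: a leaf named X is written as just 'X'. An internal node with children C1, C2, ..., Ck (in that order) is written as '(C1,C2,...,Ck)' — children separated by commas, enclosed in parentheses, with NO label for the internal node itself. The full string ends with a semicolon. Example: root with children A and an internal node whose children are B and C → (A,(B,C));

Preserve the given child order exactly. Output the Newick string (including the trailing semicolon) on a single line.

Answer: (J,(P,T,U,Y),B);

Derivation:
internal I1 with children ['J', 'I0', 'B']
  leaf 'J' → 'J'
  internal I0 with children ['P', 'T', 'U', 'Y']
    leaf 'P' → 'P'
    leaf 'T' → 'T'
    leaf 'U' → 'U'
    leaf 'Y' → 'Y'
  → '(P,T,U,Y)'
  leaf 'B' → 'B'
→ '(J,(P,T,U,Y),B)'
Final: (J,(P,T,U,Y),B);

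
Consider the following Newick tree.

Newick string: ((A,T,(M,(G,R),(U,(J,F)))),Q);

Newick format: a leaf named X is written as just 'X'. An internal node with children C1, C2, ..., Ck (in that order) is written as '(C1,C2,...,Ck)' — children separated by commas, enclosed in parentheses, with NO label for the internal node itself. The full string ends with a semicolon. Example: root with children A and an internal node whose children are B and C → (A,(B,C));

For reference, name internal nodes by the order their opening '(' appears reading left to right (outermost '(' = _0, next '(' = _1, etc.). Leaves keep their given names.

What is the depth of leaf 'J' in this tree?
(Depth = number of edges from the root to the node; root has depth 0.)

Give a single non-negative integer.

Answer: 5

Derivation:
Newick: ((A,T,(M,(G,R),(U,(J,F)))),Q);
Naming internals by '(' encounter order: outermost '(' = _0, next = _1, ...
Query node: J
Path from root: _0 -> _1 -> _2 -> _4 -> _5 -> J
Depth of J: 5 (number of edges from root)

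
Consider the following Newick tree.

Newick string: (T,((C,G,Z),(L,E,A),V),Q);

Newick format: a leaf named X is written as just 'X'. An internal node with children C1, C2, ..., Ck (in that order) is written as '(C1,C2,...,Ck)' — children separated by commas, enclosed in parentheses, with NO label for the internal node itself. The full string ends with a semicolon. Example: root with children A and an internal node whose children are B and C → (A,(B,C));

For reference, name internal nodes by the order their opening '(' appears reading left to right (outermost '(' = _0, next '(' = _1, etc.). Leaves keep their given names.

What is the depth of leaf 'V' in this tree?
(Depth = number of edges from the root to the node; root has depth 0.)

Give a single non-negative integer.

Newick: (T,((C,G,Z),(L,E,A),V),Q);
Naming internals by '(' encounter order: outermost '(' = _0, next = _1, ...
Query node: V
Path from root: _0 -> _1 -> V
Depth of V: 2 (number of edges from root)

Answer: 2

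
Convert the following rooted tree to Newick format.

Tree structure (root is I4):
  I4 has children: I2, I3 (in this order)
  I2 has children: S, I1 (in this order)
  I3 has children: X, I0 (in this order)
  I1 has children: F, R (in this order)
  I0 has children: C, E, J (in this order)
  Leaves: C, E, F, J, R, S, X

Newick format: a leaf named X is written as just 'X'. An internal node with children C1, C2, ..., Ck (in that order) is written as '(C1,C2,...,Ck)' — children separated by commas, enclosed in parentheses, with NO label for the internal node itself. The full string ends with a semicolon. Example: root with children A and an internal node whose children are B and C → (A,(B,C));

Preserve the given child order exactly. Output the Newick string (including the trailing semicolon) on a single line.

Answer: ((S,(F,R)),(X,(C,E,J)));

Derivation:
internal I4 with children ['I2', 'I3']
  internal I2 with children ['S', 'I1']
    leaf 'S' → 'S'
    internal I1 with children ['F', 'R']
      leaf 'F' → 'F'
      leaf 'R' → 'R'
    → '(F,R)'
  → '(S,(F,R))'
  internal I3 with children ['X', 'I0']
    leaf 'X' → 'X'
    internal I0 with children ['C', 'E', 'J']
      leaf 'C' → 'C'
      leaf 'E' → 'E'
      leaf 'J' → 'J'
    → '(C,E,J)'
  → '(X,(C,E,J))'
→ '((S,(F,R)),(X,(C,E,J)))'
Final: ((S,(F,R)),(X,(C,E,J)));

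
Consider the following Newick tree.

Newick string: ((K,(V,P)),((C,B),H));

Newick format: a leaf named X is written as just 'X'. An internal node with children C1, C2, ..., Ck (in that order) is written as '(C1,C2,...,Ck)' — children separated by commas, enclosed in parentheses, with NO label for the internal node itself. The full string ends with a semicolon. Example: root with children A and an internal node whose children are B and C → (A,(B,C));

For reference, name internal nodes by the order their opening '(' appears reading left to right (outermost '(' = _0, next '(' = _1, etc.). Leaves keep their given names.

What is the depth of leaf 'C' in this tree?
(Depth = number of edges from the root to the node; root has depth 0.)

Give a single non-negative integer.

Newick: ((K,(V,P)),((C,B),H));
Naming internals by '(' encounter order: outermost '(' = _0, next = _1, ...
Query node: C
Path from root: _0 -> _3 -> _4 -> C
Depth of C: 3 (number of edges from root)

Answer: 3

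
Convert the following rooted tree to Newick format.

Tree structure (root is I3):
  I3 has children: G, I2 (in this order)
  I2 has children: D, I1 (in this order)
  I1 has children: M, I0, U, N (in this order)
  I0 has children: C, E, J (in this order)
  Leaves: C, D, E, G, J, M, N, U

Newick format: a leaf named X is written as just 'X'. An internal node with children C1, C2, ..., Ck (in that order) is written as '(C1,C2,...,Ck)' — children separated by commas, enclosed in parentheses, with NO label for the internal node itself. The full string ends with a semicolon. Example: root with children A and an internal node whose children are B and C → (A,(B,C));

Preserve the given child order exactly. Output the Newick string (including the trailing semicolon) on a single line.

Answer: (G,(D,(M,(C,E,J),U,N)));

Derivation:
internal I3 with children ['G', 'I2']
  leaf 'G' → 'G'
  internal I2 with children ['D', 'I1']
    leaf 'D' → 'D'
    internal I1 with children ['M', 'I0', 'U', 'N']
      leaf 'M' → 'M'
      internal I0 with children ['C', 'E', 'J']
        leaf 'C' → 'C'
        leaf 'E' → 'E'
        leaf 'J' → 'J'
      → '(C,E,J)'
      leaf 'U' → 'U'
      leaf 'N' → 'N'
    → '(M,(C,E,J),U,N)'
  → '(D,(M,(C,E,J),U,N))'
→ '(G,(D,(M,(C,E,J),U,N)))'
Final: (G,(D,(M,(C,E,J),U,N)));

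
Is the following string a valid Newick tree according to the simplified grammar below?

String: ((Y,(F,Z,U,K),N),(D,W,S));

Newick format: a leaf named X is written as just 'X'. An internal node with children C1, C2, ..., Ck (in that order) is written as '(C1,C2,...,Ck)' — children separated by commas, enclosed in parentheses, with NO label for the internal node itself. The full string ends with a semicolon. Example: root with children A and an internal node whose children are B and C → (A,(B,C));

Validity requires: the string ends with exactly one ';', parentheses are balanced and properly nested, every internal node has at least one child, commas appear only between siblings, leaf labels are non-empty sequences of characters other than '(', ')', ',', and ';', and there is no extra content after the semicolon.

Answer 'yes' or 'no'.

Answer: yes

Derivation:
Input: ((Y,(F,Z,U,K),N),(D,W,S));
Paren balance: 4 '(' vs 4 ')' OK
Ends with single ';': True
Full parse: OK
Valid: True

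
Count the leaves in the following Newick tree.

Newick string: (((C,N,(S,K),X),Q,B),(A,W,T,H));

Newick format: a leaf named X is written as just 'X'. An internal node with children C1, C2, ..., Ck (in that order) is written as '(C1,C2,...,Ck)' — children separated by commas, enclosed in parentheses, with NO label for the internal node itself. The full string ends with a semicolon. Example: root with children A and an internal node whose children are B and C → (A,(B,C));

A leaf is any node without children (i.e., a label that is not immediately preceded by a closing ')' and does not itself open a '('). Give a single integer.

Newick: (((C,N,(S,K),X),Q,B),(A,W,T,H));
Scan left-to-right; a leaf is any maximal label run not followed by '(':
  pos 3: leaf 'C' → count = 1
  pos 5: leaf 'N' → count = 2
  pos 8: leaf 'S' → count = 3
  pos 10: leaf 'K' → count = 4
  pos 13: leaf 'X' → count = 5
  pos 16: leaf 'Q' → count = 6
  pos 18: leaf 'B' → count = 7
  pos 22: leaf 'A' → count = 8
  pos 24: leaf 'W' → count = 9
  pos 26: leaf 'T' → count = 10
  pos 28: leaf 'H' → count = 11
Total leaves: 11

Answer: 11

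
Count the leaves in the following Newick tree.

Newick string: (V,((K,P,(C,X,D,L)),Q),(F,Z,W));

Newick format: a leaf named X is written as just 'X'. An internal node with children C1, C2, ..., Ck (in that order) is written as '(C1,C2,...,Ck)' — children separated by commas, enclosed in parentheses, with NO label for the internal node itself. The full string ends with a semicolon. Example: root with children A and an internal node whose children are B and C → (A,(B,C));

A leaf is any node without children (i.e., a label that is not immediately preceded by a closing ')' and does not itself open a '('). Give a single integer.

Newick: (V,((K,P,(C,X,D,L)),Q),(F,Z,W));
Scan left-to-right; a leaf is any maximal label run not followed by '(':
  pos 1: leaf 'V' → count = 1
  pos 5: leaf 'K' → count = 2
  pos 7: leaf 'P' → count = 3
  pos 10: leaf 'C' → count = 4
  pos 12: leaf 'X' → count = 5
  pos 14: leaf 'D' → count = 6
  pos 16: leaf 'L' → count = 7
  pos 20: leaf 'Q' → count = 8
  pos 24: leaf 'F' → count = 9
  pos 26: leaf 'Z' → count = 10
  pos 28: leaf 'W' → count = 11
Total leaves: 11

Answer: 11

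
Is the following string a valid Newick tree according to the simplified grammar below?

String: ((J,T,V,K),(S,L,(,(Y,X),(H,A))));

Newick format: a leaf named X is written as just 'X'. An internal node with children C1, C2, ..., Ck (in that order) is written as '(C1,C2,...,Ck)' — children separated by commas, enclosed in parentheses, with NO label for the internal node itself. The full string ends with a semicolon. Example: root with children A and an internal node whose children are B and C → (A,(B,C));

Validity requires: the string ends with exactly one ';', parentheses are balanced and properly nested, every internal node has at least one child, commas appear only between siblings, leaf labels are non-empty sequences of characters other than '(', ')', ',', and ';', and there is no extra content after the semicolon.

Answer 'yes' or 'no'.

Input: ((J,T,V,K),(S,L,(,(Y,X),(H,A))));
Paren balance: 6 '(' vs 6 ')' OK
Ends with single ';': True
Full parse: FAILS (empty leaf label at pos 17)
Valid: False

Answer: no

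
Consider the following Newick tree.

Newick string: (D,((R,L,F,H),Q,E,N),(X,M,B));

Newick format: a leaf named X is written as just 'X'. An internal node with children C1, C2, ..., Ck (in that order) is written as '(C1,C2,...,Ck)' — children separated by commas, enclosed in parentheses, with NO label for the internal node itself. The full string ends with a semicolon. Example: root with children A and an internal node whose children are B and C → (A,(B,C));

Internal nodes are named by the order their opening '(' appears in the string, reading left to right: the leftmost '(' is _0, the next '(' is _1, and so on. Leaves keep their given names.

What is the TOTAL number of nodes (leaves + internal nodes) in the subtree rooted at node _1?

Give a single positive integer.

Newick: (D,((R,L,F,H),Q,E,N),(X,M,B));
Locate _1: it is the '(' at position 3 (the 2nd '(' reading left to right).
Query: subtree rooted at _1
_1: subtree_size = 1 + 8
  _2: subtree_size = 1 + 4
    R: subtree_size = 1 + 0
    L: subtree_size = 1 + 0
    F: subtree_size = 1 + 0
    H: subtree_size = 1 + 0
  Q: subtree_size = 1 + 0
  E: subtree_size = 1 + 0
  N: subtree_size = 1 + 0
Total subtree size of _1: 9

Answer: 9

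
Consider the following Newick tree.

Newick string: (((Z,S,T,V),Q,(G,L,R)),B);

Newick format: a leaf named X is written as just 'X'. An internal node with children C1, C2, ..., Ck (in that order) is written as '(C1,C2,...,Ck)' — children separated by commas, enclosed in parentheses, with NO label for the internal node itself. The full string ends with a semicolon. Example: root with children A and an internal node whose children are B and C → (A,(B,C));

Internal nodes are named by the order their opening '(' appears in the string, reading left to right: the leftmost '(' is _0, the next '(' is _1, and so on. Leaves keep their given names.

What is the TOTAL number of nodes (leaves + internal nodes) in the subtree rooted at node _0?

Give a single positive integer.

Newick: (((Z,S,T,V),Q,(G,L,R)),B);
Locate _0: it is the '(' at position 0 (the 1st '(' reading left to right).
Query: subtree rooted at _0
_0: subtree_size = 1 + 12
  _1: subtree_size = 1 + 10
    _2: subtree_size = 1 + 4
      Z: subtree_size = 1 + 0
      S: subtree_size = 1 + 0
      T: subtree_size = 1 + 0
      V: subtree_size = 1 + 0
    Q: subtree_size = 1 + 0
    _3: subtree_size = 1 + 3
      G: subtree_size = 1 + 0
      L: subtree_size = 1 + 0
      R: subtree_size = 1 + 0
  B: subtree_size = 1 + 0
Total subtree size of _0: 13

Answer: 13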